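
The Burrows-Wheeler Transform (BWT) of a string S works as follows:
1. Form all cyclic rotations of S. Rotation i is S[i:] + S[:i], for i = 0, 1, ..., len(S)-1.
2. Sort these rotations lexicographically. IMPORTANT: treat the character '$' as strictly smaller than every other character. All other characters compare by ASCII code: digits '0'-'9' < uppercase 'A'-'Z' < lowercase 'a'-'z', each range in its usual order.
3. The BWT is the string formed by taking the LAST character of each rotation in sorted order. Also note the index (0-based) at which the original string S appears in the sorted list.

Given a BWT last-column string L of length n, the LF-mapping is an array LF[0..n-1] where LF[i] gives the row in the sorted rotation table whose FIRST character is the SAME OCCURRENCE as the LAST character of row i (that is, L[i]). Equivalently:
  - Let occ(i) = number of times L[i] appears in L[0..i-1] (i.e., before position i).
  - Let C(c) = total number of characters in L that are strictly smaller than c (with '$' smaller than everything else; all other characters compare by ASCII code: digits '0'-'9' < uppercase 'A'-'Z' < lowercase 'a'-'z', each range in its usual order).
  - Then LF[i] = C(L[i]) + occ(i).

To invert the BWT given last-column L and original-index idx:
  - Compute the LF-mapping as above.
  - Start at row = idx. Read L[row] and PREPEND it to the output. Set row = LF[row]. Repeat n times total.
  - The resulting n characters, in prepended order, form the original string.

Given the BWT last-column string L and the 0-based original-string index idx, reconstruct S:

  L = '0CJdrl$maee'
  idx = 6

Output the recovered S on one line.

Answer: emeraldJC0$

Derivation:
LF mapping: 1 2 3 5 10 8 0 9 4 6 7
Walk LF starting at row 6, prepending L[row]:
  step 1: row=6, L[6]='$', prepend. Next row=LF[6]=0
  step 2: row=0, L[0]='0', prepend. Next row=LF[0]=1
  step 3: row=1, L[1]='C', prepend. Next row=LF[1]=2
  step 4: row=2, L[2]='J', prepend. Next row=LF[2]=3
  step 5: row=3, L[3]='d', prepend. Next row=LF[3]=5
  step 6: row=5, L[5]='l', prepend. Next row=LF[5]=8
  step 7: row=8, L[8]='a', prepend. Next row=LF[8]=4
  step 8: row=4, L[4]='r', prepend. Next row=LF[4]=10
  step 9: row=10, L[10]='e', prepend. Next row=LF[10]=7
  step 10: row=7, L[7]='m', prepend. Next row=LF[7]=9
  step 11: row=9, L[9]='e', prepend. Next row=LF[9]=6
Reversed output: emeraldJC0$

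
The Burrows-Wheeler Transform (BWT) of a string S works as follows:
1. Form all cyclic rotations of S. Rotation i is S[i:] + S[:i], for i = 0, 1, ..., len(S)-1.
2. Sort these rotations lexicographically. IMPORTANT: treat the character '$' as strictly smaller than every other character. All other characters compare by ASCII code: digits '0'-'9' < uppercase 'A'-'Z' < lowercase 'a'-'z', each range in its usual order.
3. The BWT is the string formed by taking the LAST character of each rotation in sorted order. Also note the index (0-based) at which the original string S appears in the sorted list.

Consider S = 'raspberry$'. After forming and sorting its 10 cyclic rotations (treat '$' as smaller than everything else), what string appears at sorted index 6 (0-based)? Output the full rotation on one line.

Answer: rry$raspbe

Derivation:
All 10 rotations (rotation i = S[i:]+S[:i]):
  rot[0] = raspberry$
  rot[1] = aspberry$r
  rot[2] = spberry$ra
  rot[3] = pberry$ras
  rot[4] = berry$rasp
  rot[5] = erry$raspb
  rot[6] = rry$raspbe
  rot[7] = ry$raspber
  rot[8] = y$raspberr
  rot[9] = $raspberry
Sorted (with $ < everything):
  sorted[0] = $raspberry
  sorted[1] = aspberry$r
  sorted[2] = berry$rasp
  sorted[3] = erry$raspb
  sorted[4] = pberry$ras
  sorted[5] = raspberry$
  sorted[6] = rry$raspbe
  sorted[7] = ry$raspber
  sorted[8] = spberry$ra
  sorted[9] = y$raspberr
sorted[6] = rry$raspbe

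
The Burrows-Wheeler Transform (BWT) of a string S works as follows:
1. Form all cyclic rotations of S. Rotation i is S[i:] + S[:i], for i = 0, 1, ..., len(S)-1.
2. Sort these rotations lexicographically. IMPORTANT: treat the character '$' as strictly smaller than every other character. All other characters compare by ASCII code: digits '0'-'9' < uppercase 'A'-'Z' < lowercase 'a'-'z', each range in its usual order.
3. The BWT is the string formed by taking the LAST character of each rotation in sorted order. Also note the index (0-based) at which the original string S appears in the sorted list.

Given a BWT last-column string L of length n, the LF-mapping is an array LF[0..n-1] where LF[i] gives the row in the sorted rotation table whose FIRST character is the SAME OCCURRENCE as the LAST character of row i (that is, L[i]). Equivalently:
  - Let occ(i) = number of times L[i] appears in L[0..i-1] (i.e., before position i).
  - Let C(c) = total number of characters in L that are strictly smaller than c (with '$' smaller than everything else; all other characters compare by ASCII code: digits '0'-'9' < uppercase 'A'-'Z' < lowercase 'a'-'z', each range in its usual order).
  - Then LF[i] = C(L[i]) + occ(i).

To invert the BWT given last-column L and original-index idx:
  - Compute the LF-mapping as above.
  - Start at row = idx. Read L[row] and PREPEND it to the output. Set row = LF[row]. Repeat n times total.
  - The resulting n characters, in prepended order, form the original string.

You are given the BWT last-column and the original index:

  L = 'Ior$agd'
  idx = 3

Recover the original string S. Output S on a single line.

Answer: dragoI$

Derivation:
LF mapping: 1 5 6 0 2 4 3
Walk LF starting at row 3, prepending L[row]:
  step 1: row=3, L[3]='$', prepend. Next row=LF[3]=0
  step 2: row=0, L[0]='I', prepend. Next row=LF[0]=1
  step 3: row=1, L[1]='o', prepend. Next row=LF[1]=5
  step 4: row=5, L[5]='g', prepend. Next row=LF[5]=4
  step 5: row=4, L[4]='a', prepend. Next row=LF[4]=2
  step 6: row=2, L[2]='r', prepend. Next row=LF[2]=6
  step 7: row=6, L[6]='d', prepend. Next row=LF[6]=3
Reversed output: dragoI$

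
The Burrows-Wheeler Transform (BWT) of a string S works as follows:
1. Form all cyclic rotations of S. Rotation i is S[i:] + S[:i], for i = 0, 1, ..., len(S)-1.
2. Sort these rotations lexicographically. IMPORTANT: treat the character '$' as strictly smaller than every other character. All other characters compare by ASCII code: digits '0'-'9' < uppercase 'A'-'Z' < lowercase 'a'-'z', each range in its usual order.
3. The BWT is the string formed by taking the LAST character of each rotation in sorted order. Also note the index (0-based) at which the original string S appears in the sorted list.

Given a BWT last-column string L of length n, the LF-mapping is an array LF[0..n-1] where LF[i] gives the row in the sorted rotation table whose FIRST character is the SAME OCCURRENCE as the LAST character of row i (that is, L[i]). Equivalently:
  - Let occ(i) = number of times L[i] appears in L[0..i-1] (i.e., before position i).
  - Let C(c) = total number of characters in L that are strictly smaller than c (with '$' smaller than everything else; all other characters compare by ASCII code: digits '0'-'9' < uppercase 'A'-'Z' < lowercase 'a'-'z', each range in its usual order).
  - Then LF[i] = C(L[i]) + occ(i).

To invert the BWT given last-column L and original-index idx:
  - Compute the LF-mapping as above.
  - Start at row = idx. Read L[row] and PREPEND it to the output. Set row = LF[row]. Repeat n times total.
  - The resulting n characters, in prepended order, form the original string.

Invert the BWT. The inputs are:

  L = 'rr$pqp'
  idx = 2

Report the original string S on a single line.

LF mapping: 4 5 0 1 3 2
Walk LF starting at row 2, prepending L[row]:
  step 1: row=2, L[2]='$', prepend. Next row=LF[2]=0
  step 2: row=0, L[0]='r', prepend. Next row=LF[0]=4
  step 3: row=4, L[4]='q', prepend. Next row=LF[4]=3
  step 4: row=3, L[3]='p', prepend. Next row=LF[3]=1
  step 5: row=1, L[1]='r', prepend. Next row=LF[1]=5
  step 6: row=5, L[5]='p', prepend. Next row=LF[5]=2
Reversed output: prpqr$

Answer: prpqr$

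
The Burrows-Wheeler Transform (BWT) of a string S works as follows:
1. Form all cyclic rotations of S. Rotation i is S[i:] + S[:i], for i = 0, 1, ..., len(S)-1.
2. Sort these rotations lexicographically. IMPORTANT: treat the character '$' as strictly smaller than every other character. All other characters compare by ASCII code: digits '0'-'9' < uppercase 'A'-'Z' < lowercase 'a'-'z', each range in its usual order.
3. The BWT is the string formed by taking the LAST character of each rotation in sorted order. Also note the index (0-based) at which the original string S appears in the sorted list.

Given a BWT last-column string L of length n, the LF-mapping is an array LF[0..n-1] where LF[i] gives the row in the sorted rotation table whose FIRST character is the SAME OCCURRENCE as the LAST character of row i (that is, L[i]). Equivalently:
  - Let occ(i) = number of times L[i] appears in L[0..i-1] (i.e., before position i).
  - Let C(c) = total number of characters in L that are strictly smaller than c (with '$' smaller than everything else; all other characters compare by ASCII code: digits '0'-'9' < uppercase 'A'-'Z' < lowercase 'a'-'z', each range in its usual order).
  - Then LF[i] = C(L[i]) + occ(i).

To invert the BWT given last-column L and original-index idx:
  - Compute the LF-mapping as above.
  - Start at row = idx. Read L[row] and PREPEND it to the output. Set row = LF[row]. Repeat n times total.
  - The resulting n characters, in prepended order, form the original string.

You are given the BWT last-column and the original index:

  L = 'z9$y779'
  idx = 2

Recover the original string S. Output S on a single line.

Answer: 7y979z$

Derivation:
LF mapping: 6 3 0 5 1 2 4
Walk LF starting at row 2, prepending L[row]:
  step 1: row=2, L[2]='$', prepend. Next row=LF[2]=0
  step 2: row=0, L[0]='z', prepend. Next row=LF[0]=6
  step 3: row=6, L[6]='9', prepend. Next row=LF[6]=4
  step 4: row=4, L[4]='7', prepend. Next row=LF[4]=1
  step 5: row=1, L[1]='9', prepend. Next row=LF[1]=3
  step 6: row=3, L[3]='y', prepend. Next row=LF[3]=5
  step 7: row=5, L[5]='7', prepend. Next row=LF[5]=2
Reversed output: 7y979z$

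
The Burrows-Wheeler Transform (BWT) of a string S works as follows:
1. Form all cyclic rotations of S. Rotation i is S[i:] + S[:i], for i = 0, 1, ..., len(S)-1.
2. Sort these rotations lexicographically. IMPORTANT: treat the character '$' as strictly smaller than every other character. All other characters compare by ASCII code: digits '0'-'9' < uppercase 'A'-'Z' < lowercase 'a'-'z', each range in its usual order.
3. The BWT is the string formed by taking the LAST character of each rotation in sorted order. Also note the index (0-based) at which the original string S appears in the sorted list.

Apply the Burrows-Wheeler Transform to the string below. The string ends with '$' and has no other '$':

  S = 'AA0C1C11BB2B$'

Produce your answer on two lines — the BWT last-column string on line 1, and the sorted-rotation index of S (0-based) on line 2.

All 13 rotations (rotation i = S[i:]+S[:i]):
  rot[0] = AA0C1C11BB2B$
  rot[1] = A0C1C11BB2B$A
  rot[2] = 0C1C11BB2B$AA
  rot[3] = C1C11BB2B$AA0
  rot[4] = 1C11BB2B$AA0C
  rot[5] = C11BB2B$AA0C1
  rot[6] = 11BB2B$AA0C1C
  rot[7] = 1BB2B$AA0C1C1
  rot[8] = BB2B$AA0C1C11
  rot[9] = B2B$AA0C1C11B
  rot[10] = 2B$AA0C1C11BB
  rot[11] = B$AA0C1C11BB2
  rot[12] = $AA0C1C11BB2B
Sorted (with $ < everything):
  sorted[0] = $AA0C1C11BB2B  (last char: 'B')
  sorted[1] = 0C1C11BB2B$AA  (last char: 'A')
  sorted[2] = 11BB2B$AA0C1C  (last char: 'C')
  sorted[3] = 1BB2B$AA0C1C1  (last char: '1')
  sorted[4] = 1C11BB2B$AA0C  (last char: 'C')
  sorted[5] = 2B$AA0C1C11BB  (last char: 'B')
  sorted[6] = A0C1C11BB2B$A  (last char: 'A')
  sorted[7] = AA0C1C11BB2B$  (last char: '$')
  sorted[8] = B$AA0C1C11BB2  (last char: '2')
  sorted[9] = B2B$AA0C1C11B  (last char: 'B')
  sorted[10] = BB2B$AA0C1C11  (last char: '1')
  sorted[11] = C11BB2B$AA0C1  (last char: '1')
  sorted[12] = C1C11BB2B$AA0  (last char: '0')
Last column: BAC1CBA$2B110
Original string S is at sorted index 7

Answer: BAC1CBA$2B110
7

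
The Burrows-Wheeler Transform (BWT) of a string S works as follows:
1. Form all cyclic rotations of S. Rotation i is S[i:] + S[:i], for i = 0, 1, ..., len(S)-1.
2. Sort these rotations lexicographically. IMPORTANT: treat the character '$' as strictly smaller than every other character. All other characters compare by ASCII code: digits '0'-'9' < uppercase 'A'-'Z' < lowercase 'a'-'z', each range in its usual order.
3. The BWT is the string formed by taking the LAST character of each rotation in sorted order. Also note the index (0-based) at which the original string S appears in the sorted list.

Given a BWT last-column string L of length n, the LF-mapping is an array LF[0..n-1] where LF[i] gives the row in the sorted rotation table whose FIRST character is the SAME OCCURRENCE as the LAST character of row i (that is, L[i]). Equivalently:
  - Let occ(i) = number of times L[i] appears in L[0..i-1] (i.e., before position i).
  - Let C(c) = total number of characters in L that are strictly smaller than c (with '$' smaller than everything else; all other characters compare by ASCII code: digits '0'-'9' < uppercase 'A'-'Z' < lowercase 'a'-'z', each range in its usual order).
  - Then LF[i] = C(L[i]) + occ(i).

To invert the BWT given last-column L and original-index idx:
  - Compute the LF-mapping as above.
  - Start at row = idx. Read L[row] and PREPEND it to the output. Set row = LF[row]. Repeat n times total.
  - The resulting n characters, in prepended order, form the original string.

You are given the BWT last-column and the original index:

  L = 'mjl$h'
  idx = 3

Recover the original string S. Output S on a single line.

LF mapping: 4 2 3 0 1
Walk LF starting at row 3, prepending L[row]:
  step 1: row=3, L[3]='$', prepend. Next row=LF[3]=0
  step 2: row=0, L[0]='m', prepend. Next row=LF[0]=4
  step 3: row=4, L[4]='h', prepend. Next row=LF[4]=1
  step 4: row=1, L[1]='j', prepend. Next row=LF[1]=2
  step 5: row=2, L[2]='l', prepend. Next row=LF[2]=3
Reversed output: ljhm$

Answer: ljhm$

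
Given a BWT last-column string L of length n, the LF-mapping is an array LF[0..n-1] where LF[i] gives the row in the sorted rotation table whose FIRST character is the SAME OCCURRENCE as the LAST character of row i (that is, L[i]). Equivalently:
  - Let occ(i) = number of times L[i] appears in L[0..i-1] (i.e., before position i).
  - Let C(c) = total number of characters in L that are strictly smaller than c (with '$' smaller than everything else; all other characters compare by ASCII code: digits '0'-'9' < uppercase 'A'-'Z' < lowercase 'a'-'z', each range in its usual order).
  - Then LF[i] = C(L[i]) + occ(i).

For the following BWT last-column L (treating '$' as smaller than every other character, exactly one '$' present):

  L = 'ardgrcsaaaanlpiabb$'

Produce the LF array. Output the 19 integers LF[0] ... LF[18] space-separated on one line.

Answer: 1 16 10 11 17 9 18 2 3 4 5 14 13 15 12 6 7 8 0

Derivation:
Char counts: '$':1, 'a':6, 'b':2, 'c':1, 'd':1, 'g':1, 'i':1, 'l':1, 'n':1, 'p':1, 'r':2, 's':1
C (first-col start): C('$')=0, C('a')=1, C('b')=7, C('c')=9, C('d')=10, C('g')=11, C('i')=12, C('l')=13, C('n')=14, C('p')=15, C('r')=16, C('s')=18
L[0]='a': occ=0, LF[0]=C('a')+0=1+0=1
L[1]='r': occ=0, LF[1]=C('r')+0=16+0=16
L[2]='d': occ=0, LF[2]=C('d')+0=10+0=10
L[3]='g': occ=0, LF[3]=C('g')+0=11+0=11
L[4]='r': occ=1, LF[4]=C('r')+1=16+1=17
L[5]='c': occ=0, LF[5]=C('c')+0=9+0=9
L[6]='s': occ=0, LF[6]=C('s')+0=18+0=18
L[7]='a': occ=1, LF[7]=C('a')+1=1+1=2
L[8]='a': occ=2, LF[8]=C('a')+2=1+2=3
L[9]='a': occ=3, LF[9]=C('a')+3=1+3=4
L[10]='a': occ=4, LF[10]=C('a')+4=1+4=5
L[11]='n': occ=0, LF[11]=C('n')+0=14+0=14
L[12]='l': occ=0, LF[12]=C('l')+0=13+0=13
L[13]='p': occ=0, LF[13]=C('p')+0=15+0=15
L[14]='i': occ=0, LF[14]=C('i')+0=12+0=12
L[15]='a': occ=5, LF[15]=C('a')+5=1+5=6
L[16]='b': occ=0, LF[16]=C('b')+0=7+0=7
L[17]='b': occ=1, LF[17]=C('b')+1=7+1=8
L[18]='$': occ=0, LF[18]=C('$')+0=0+0=0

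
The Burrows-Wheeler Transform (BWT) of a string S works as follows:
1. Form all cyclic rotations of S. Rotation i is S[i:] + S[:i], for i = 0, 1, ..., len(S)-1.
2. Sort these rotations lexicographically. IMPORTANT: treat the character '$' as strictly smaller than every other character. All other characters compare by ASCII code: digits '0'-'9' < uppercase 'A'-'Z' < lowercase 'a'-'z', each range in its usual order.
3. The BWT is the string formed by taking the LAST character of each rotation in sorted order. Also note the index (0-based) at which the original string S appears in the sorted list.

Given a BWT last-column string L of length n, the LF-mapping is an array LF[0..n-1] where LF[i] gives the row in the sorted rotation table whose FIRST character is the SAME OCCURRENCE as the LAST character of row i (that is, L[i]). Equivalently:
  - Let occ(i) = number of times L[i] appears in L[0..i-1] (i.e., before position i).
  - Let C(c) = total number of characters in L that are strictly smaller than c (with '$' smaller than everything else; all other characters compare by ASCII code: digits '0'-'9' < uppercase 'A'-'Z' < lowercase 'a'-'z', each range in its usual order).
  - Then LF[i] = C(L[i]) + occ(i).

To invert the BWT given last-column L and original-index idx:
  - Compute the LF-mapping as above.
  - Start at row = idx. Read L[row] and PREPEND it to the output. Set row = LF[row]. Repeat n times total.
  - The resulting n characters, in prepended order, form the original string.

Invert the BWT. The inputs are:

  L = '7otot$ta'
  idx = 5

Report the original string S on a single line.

LF mapping: 1 3 5 4 6 0 7 2
Walk LF starting at row 5, prepending L[row]:
  step 1: row=5, L[5]='$', prepend. Next row=LF[5]=0
  step 2: row=0, L[0]='7', prepend. Next row=LF[0]=1
  step 3: row=1, L[1]='o', prepend. Next row=LF[1]=3
  step 4: row=3, L[3]='o', prepend. Next row=LF[3]=4
  step 5: row=4, L[4]='t', prepend. Next row=LF[4]=6
  step 6: row=6, L[6]='t', prepend. Next row=LF[6]=7
  step 7: row=7, L[7]='a', prepend. Next row=LF[7]=2
  step 8: row=2, L[2]='t', prepend. Next row=LF[2]=5
Reversed output: tattoo7$

Answer: tattoo7$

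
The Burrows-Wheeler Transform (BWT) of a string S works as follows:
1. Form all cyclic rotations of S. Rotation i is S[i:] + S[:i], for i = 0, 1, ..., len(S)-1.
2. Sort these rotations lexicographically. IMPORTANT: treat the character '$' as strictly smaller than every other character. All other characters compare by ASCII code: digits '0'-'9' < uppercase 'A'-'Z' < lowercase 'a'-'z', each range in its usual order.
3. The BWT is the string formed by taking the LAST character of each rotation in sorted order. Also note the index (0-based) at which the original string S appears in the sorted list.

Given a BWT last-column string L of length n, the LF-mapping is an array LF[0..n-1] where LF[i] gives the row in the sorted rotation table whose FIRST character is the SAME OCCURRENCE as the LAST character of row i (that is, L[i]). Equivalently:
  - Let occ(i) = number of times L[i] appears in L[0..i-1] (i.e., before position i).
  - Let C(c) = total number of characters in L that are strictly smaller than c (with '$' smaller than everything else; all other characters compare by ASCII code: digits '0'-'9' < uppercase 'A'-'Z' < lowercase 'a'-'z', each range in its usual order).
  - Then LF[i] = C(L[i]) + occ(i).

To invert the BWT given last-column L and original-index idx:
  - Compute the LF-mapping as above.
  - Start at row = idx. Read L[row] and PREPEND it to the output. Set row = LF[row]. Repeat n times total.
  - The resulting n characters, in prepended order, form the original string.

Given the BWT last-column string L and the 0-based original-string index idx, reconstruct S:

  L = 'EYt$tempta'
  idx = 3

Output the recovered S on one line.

LF mapping: 1 2 7 0 8 4 5 6 9 3
Walk LF starting at row 3, prepending L[row]:
  step 1: row=3, L[3]='$', prepend. Next row=LF[3]=0
  step 2: row=0, L[0]='E', prepend. Next row=LF[0]=1
  step 3: row=1, L[1]='Y', prepend. Next row=LF[1]=2
  step 4: row=2, L[2]='t', prepend. Next row=LF[2]=7
  step 5: row=7, L[7]='p', prepend. Next row=LF[7]=6
  step 6: row=6, L[6]='m', prepend. Next row=LF[6]=5
  step 7: row=5, L[5]='e', prepend. Next row=LF[5]=4
  step 8: row=4, L[4]='t', prepend. Next row=LF[4]=8
  step 9: row=8, L[8]='t', prepend. Next row=LF[8]=9
  step 10: row=9, L[9]='a', prepend. Next row=LF[9]=3
Reversed output: attemptYE$

Answer: attemptYE$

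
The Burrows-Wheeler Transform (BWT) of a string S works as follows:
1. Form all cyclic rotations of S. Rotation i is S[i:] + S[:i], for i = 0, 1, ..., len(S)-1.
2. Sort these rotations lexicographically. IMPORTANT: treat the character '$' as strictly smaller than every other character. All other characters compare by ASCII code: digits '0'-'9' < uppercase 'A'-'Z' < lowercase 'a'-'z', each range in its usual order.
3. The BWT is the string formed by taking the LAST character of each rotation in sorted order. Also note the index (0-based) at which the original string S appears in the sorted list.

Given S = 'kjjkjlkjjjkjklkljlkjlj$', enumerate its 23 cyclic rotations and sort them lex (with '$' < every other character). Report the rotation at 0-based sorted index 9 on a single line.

Answer: jlkjjjkjklkljlkjlj$kjjk

Derivation:
All 23 rotations (rotation i = S[i:]+S[:i]):
  rot[0] = kjjkjlkjjjkjklkljlkjlj$
  rot[1] = jjkjlkjjjkjklkljlkjlj$k
  rot[2] = jkjlkjjjkjklkljlkjlj$kj
  rot[3] = kjlkjjjkjklkljlkjlj$kjj
  rot[4] = jlkjjjkjklkljlkjlj$kjjk
  rot[5] = lkjjjkjklkljlkjlj$kjjkj
  rot[6] = kjjjkjklkljlkjlj$kjjkjl
  rot[7] = jjjkjklkljlkjlj$kjjkjlk
  rot[8] = jjkjklkljlkjlj$kjjkjlkj
  rot[9] = jkjklkljlkjlj$kjjkjlkjj
  rot[10] = kjklkljlkjlj$kjjkjlkjjj
  rot[11] = jklkljlkjlj$kjjkjlkjjjk
  rot[12] = klkljlkjlj$kjjkjlkjjjkj
  rot[13] = lkljlkjlj$kjjkjlkjjjkjk
  rot[14] = kljlkjlj$kjjkjlkjjjkjkl
  rot[15] = ljlkjlj$kjjkjlkjjjkjklk
  rot[16] = jlkjlj$kjjkjlkjjjkjklkl
  rot[17] = lkjlj$kjjkjlkjjjkjklklj
  rot[18] = kjlj$kjjkjlkjjjkjklkljl
  rot[19] = jlj$kjjkjlkjjjkjklkljlk
  rot[20] = lj$kjjkjlkjjjkjklkljlkj
  rot[21] = j$kjjkjlkjjjkjklkljlkjl
  rot[22] = $kjjkjlkjjjkjklkljlkjlj
Sorted (with $ < everything):
  sorted[0] = $kjjkjlkjjjkjklkljlkjlj
  sorted[1] = j$kjjkjlkjjjkjklkljlkjl
  sorted[2] = jjjkjklkljlkjlj$kjjkjlk
  sorted[3] = jjkjklkljlkjlj$kjjkjlkj
  sorted[4] = jjkjlkjjjkjklkljlkjlj$k
  sorted[5] = jkjklkljlkjlj$kjjkjlkjj
  sorted[6] = jkjlkjjjkjklkljlkjlj$kj
  sorted[7] = jklkljlkjlj$kjjkjlkjjjk
  sorted[8] = jlj$kjjkjlkjjjkjklkljlk
  sorted[9] = jlkjjjkjklkljlkjlj$kjjk
  sorted[10] = jlkjlj$kjjkjlkjjjkjklkl
  sorted[11] = kjjjkjklkljlkjlj$kjjkjl
  sorted[12] = kjjkjlkjjjkjklkljlkjlj$
  sorted[13] = kjklkljlkjlj$kjjkjlkjjj
  sorted[14] = kjlj$kjjkjlkjjjkjklkljl
  sorted[15] = kjlkjjjkjklkljlkjlj$kjj
  sorted[16] = kljlkjlj$kjjkjlkjjjkjkl
  sorted[17] = klkljlkjlj$kjjkjlkjjjkj
  sorted[18] = lj$kjjkjlkjjjkjklkljlkj
  sorted[19] = ljlkjlj$kjjkjlkjjjkjklk
  sorted[20] = lkjjjkjklkljlkjlj$kjjkj
  sorted[21] = lkjlj$kjjkjlkjjjkjklklj
  sorted[22] = lkljlkjlj$kjjkjlkjjjkjk
sorted[9] = jlkjjjkjklkljlkjlj$kjjk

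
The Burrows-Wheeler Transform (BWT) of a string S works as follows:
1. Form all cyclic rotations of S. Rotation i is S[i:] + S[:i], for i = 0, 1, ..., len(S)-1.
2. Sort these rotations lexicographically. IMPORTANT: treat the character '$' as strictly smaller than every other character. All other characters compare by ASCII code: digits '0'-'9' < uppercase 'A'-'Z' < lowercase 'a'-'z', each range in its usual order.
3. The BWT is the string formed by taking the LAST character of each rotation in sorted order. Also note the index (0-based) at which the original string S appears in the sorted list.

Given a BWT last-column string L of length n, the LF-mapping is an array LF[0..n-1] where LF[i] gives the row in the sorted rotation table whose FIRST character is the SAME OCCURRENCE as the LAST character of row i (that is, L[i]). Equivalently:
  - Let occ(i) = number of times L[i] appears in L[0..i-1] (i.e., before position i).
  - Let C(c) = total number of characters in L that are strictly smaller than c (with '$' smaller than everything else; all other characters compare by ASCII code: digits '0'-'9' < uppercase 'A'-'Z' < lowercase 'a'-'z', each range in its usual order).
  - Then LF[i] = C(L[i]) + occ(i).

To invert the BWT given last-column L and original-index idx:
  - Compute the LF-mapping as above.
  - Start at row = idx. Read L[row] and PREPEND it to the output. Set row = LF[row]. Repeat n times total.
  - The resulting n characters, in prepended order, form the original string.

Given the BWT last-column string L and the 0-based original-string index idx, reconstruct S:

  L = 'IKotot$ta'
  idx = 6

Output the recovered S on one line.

Answer: tattooKI$

Derivation:
LF mapping: 1 2 4 6 5 7 0 8 3
Walk LF starting at row 6, prepending L[row]:
  step 1: row=6, L[6]='$', prepend. Next row=LF[6]=0
  step 2: row=0, L[0]='I', prepend. Next row=LF[0]=1
  step 3: row=1, L[1]='K', prepend. Next row=LF[1]=2
  step 4: row=2, L[2]='o', prepend. Next row=LF[2]=4
  step 5: row=4, L[4]='o', prepend. Next row=LF[4]=5
  step 6: row=5, L[5]='t', prepend. Next row=LF[5]=7
  step 7: row=7, L[7]='t', prepend. Next row=LF[7]=8
  step 8: row=8, L[8]='a', prepend. Next row=LF[8]=3
  step 9: row=3, L[3]='t', prepend. Next row=LF[3]=6
Reversed output: tattooKI$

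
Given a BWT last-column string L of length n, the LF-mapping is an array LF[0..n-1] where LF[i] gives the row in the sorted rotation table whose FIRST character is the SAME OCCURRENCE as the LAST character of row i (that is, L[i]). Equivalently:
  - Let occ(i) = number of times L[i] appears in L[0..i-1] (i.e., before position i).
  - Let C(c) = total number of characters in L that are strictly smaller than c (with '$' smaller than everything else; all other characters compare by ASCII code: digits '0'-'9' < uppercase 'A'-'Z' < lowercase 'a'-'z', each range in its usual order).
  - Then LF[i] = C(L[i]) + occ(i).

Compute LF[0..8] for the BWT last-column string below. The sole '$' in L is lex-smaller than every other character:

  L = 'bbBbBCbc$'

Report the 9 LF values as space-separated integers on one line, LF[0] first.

Char counts: '$':1, 'B':2, 'C':1, 'b':4, 'c':1
C (first-col start): C('$')=0, C('B')=1, C('C')=3, C('b')=4, C('c')=8
L[0]='b': occ=0, LF[0]=C('b')+0=4+0=4
L[1]='b': occ=1, LF[1]=C('b')+1=4+1=5
L[2]='B': occ=0, LF[2]=C('B')+0=1+0=1
L[3]='b': occ=2, LF[3]=C('b')+2=4+2=6
L[4]='B': occ=1, LF[4]=C('B')+1=1+1=2
L[5]='C': occ=0, LF[5]=C('C')+0=3+0=3
L[6]='b': occ=3, LF[6]=C('b')+3=4+3=7
L[7]='c': occ=0, LF[7]=C('c')+0=8+0=8
L[8]='$': occ=0, LF[8]=C('$')+0=0+0=0

Answer: 4 5 1 6 2 3 7 8 0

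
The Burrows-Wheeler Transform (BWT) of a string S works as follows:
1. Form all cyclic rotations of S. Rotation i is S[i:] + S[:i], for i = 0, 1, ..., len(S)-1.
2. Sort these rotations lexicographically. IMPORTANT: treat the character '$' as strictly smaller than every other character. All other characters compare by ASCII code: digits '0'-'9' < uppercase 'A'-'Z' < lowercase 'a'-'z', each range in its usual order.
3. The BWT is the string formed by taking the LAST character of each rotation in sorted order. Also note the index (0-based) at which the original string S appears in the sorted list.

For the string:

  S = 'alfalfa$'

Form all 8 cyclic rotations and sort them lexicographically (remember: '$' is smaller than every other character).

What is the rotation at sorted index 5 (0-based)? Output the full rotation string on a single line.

Answer: falfa$al

Derivation:
All 8 rotations (rotation i = S[i:]+S[:i]):
  rot[0] = alfalfa$
  rot[1] = lfalfa$a
  rot[2] = falfa$al
  rot[3] = alfa$alf
  rot[4] = lfa$alfa
  rot[5] = fa$alfal
  rot[6] = a$alfalf
  rot[7] = $alfalfa
Sorted (with $ < everything):
  sorted[0] = $alfalfa
  sorted[1] = a$alfalf
  sorted[2] = alfa$alf
  sorted[3] = alfalfa$
  sorted[4] = fa$alfal
  sorted[5] = falfa$al
  sorted[6] = lfa$alfa
  sorted[7] = lfalfa$a
sorted[5] = falfa$al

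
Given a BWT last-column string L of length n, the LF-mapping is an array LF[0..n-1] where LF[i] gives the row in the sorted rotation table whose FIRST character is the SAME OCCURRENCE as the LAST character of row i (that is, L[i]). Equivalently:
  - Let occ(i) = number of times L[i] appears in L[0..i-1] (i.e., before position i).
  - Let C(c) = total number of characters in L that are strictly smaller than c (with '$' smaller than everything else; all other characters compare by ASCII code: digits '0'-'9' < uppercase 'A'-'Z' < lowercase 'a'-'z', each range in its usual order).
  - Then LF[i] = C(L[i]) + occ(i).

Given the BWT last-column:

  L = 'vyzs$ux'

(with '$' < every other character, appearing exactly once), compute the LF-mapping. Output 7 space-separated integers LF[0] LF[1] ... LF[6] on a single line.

Char counts: '$':1, 's':1, 'u':1, 'v':1, 'x':1, 'y':1, 'z':1
C (first-col start): C('$')=0, C('s')=1, C('u')=2, C('v')=3, C('x')=4, C('y')=5, C('z')=6
L[0]='v': occ=0, LF[0]=C('v')+0=3+0=3
L[1]='y': occ=0, LF[1]=C('y')+0=5+0=5
L[2]='z': occ=0, LF[2]=C('z')+0=6+0=6
L[3]='s': occ=0, LF[3]=C('s')+0=1+0=1
L[4]='$': occ=0, LF[4]=C('$')+0=0+0=0
L[5]='u': occ=0, LF[5]=C('u')+0=2+0=2
L[6]='x': occ=0, LF[6]=C('x')+0=4+0=4

Answer: 3 5 6 1 0 2 4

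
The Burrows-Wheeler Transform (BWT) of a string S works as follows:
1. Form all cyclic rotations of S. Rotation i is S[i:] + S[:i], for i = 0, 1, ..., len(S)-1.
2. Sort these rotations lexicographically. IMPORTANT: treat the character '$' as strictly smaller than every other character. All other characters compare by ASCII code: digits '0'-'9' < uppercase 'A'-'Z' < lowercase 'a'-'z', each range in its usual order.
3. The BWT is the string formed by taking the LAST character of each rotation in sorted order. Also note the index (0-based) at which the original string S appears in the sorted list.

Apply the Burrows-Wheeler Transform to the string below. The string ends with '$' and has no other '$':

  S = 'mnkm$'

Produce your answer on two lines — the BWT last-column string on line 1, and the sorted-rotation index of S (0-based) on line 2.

All 5 rotations (rotation i = S[i:]+S[:i]):
  rot[0] = mnkm$
  rot[1] = nkm$m
  rot[2] = km$mn
  rot[3] = m$mnk
  rot[4] = $mnkm
Sorted (with $ < everything):
  sorted[0] = $mnkm  (last char: 'm')
  sorted[1] = km$mn  (last char: 'n')
  sorted[2] = m$mnk  (last char: 'k')
  sorted[3] = mnkm$  (last char: '$')
  sorted[4] = nkm$m  (last char: 'm')
Last column: mnk$m
Original string S is at sorted index 3

Answer: mnk$m
3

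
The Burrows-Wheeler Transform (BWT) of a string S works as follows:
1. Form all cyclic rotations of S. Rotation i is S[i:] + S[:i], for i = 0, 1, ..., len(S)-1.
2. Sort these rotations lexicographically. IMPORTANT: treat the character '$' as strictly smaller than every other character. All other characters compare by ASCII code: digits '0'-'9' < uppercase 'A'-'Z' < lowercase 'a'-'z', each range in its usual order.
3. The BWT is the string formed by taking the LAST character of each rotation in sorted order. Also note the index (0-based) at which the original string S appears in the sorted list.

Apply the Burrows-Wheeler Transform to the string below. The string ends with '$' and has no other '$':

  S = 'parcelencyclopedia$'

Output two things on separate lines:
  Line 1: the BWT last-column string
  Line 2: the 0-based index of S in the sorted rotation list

All 19 rotations (rotation i = S[i:]+S[:i]):
  rot[0] = parcelencyclopedia$
  rot[1] = arcelencyclopedia$p
  rot[2] = rcelencyclopedia$pa
  rot[3] = celencyclopedia$par
  rot[4] = elencyclopedia$parc
  rot[5] = lencyclopedia$parce
  rot[6] = encyclopedia$parcel
  rot[7] = ncyclopedia$parcele
  rot[8] = cyclopedia$parcelen
  rot[9] = yclopedia$parcelenc
  rot[10] = clopedia$parcelency
  rot[11] = lopedia$parcelencyc
  rot[12] = opedia$parcelencycl
  rot[13] = pedia$parcelencyclo
  rot[14] = edia$parcelencyclop
  rot[15] = dia$parcelencyclope
  rot[16] = ia$parcelencycloped
  rot[17] = a$parcelencyclopedi
  rot[18] = $parcelencyclopedia
Sorted (with $ < everything):
  sorted[0] = $parcelencyclopedia  (last char: 'a')
  sorted[1] = a$parcelencyclopedi  (last char: 'i')
  sorted[2] = arcelencyclopedia$p  (last char: 'p')
  sorted[3] = celencyclopedia$par  (last char: 'r')
  sorted[4] = clopedia$parcelency  (last char: 'y')
  sorted[5] = cyclopedia$parcelen  (last char: 'n')
  sorted[6] = dia$parcelencyclope  (last char: 'e')
  sorted[7] = edia$parcelencyclop  (last char: 'p')
  sorted[8] = elencyclopedia$parc  (last char: 'c')
  sorted[9] = encyclopedia$parcel  (last char: 'l')
  sorted[10] = ia$parcelencycloped  (last char: 'd')
  sorted[11] = lencyclopedia$parce  (last char: 'e')
  sorted[12] = lopedia$parcelencyc  (last char: 'c')
  sorted[13] = ncyclopedia$parcele  (last char: 'e')
  sorted[14] = opedia$parcelencycl  (last char: 'l')
  sorted[15] = parcelencyclopedia$  (last char: '$')
  sorted[16] = pedia$parcelencyclo  (last char: 'o')
  sorted[17] = rcelencyclopedia$pa  (last char: 'a')
  sorted[18] = yclopedia$parcelenc  (last char: 'c')
Last column: aiprynepcldecel$oac
Original string S is at sorted index 15

Answer: aiprynepcldecel$oac
15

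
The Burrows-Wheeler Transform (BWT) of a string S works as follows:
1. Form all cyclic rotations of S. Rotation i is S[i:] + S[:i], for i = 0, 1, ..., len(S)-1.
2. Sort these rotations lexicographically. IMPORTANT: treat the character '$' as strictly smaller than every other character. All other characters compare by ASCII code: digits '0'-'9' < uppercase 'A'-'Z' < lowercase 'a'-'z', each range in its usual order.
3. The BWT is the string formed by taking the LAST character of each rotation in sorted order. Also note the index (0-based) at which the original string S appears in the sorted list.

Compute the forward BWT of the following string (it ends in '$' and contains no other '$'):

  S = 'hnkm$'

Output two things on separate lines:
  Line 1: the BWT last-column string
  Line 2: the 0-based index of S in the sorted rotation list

All 5 rotations (rotation i = S[i:]+S[:i]):
  rot[0] = hnkm$
  rot[1] = nkm$h
  rot[2] = km$hn
  rot[3] = m$hnk
  rot[4] = $hnkm
Sorted (with $ < everything):
  sorted[0] = $hnkm  (last char: 'm')
  sorted[1] = hnkm$  (last char: '$')
  sorted[2] = km$hn  (last char: 'n')
  sorted[3] = m$hnk  (last char: 'k')
  sorted[4] = nkm$h  (last char: 'h')
Last column: m$nkh
Original string S is at sorted index 1

Answer: m$nkh
1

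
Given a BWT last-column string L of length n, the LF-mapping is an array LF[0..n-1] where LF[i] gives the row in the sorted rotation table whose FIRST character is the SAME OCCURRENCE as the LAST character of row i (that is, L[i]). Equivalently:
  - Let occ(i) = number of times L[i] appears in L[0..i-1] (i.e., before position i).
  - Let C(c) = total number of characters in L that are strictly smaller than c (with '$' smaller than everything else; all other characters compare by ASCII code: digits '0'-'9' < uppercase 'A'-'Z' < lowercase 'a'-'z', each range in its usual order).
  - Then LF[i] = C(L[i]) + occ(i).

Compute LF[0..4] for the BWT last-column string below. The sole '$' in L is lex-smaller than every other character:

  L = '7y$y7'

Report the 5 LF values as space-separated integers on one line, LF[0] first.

Char counts: '$':1, '7':2, 'y':2
C (first-col start): C('$')=0, C('7')=1, C('y')=3
L[0]='7': occ=0, LF[0]=C('7')+0=1+0=1
L[1]='y': occ=0, LF[1]=C('y')+0=3+0=3
L[2]='$': occ=0, LF[2]=C('$')+0=0+0=0
L[3]='y': occ=1, LF[3]=C('y')+1=3+1=4
L[4]='7': occ=1, LF[4]=C('7')+1=1+1=2

Answer: 1 3 0 4 2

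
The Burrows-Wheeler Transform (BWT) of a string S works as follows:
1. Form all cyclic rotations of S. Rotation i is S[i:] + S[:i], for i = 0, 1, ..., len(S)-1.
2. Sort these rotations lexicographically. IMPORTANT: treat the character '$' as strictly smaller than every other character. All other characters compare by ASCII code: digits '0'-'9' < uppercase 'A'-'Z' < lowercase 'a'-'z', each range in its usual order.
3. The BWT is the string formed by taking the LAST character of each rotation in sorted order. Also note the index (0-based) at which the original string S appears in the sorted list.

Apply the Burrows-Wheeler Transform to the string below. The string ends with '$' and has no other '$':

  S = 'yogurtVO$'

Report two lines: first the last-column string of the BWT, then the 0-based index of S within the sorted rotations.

All 9 rotations (rotation i = S[i:]+S[:i]):
  rot[0] = yogurtVO$
  rot[1] = ogurtVO$y
  rot[2] = gurtVO$yo
  rot[3] = urtVO$yog
  rot[4] = rtVO$yogu
  rot[5] = tVO$yogur
  rot[6] = VO$yogurt
  rot[7] = O$yogurtV
  rot[8] = $yogurtVO
Sorted (with $ < everything):
  sorted[0] = $yogurtVO  (last char: 'O')
  sorted[1] = O$yogurtV  (last char: 'V')
  sorted[2] = VO$yogurt  (last char: 't')
  sorted[3] = gurtVO$yo  (last char: 'o')
  sorted[4] = ogurtVO$y  (last char: 'y')
  sorted[5] = rtVO$yogu  (last char: 'u')
  sorted[6] = tVO$yogur  (last char: 'r')
  sorted[7] = urtVO$yog  (last char: 'g')
  sorted[8] = yogurtVO$  (last char: '$')
Last column: OVtoyurg$
Original string S is at sorted index 8

Answer: OVtoyurg$
8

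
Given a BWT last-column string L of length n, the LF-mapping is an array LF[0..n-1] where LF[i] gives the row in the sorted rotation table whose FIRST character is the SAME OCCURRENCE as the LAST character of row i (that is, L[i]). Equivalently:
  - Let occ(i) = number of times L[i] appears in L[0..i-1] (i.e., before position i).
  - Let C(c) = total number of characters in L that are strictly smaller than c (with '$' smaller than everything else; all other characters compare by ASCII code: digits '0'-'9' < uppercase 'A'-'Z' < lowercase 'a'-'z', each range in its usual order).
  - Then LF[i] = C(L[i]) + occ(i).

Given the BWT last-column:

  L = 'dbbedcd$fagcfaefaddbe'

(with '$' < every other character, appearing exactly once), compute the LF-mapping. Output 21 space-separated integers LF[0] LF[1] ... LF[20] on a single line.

Answer: 9 4 5 14 10 7 11 0 17 1 20 8 18 2 15 19 3 12 13 6 16

Derivation:
Char counts: '$':1, 'a':3, 'b':3, 'c':2, 'd':5, 'e':3, 'f':3, 'g':1
C (first-col start): C('$')=0, C('a')=1, C('b')=4, C('c')=7, C('d')=9, C('e')=14, C('f')=17, C('g')=20
L[0]='d': occ=0, LF[0]=C('d')+0=9+0=9
L[1]='b': occ=0, LF[1]=C('b')+0=4+0=4
L[2]='b': occ=1, LF[2]=C('b')+1=4+1=5
L[3]='e': occ=0, LF[3]=C('e')+0=14+0=14
L[4]='d': occ=1, LF[4]=C('d')+1=9+1=10
L[5]='c': occ=0, LF[5]=C('c')+0=7+0=7
L[6]='d': occ=2, LF[6]=C('d')+2=9+2=11
L[7]='$': occ=0, LF[7]=C('$')+0=0+0=0
L[8]='f': occ=0, LF[8]=C('f')+0=17+0=17
L[9]='a': occ=0, LF[9]=C('a')+0=1+0=1
L[10]='g': occ=0, LF[10]=C('g')+0=20+0=20
L[11]='c': occ=1, LF[11]=C('c')+1=7+1=8
L[12]='f': occ=1, LF[12]=C('f')+1=17+1=18
L[13]='a': occ=1, LF[13]=C('a')+1=1+1=2
L[14]='e': occ=1, LF[14]=C('e')+1=14+1=15
L[15]='f': occ=2, LF[15]=C('f')+2=17+2=19
L[16]='a': occ=2, LF[16]=C('a')+2=1+2=3
L[17]='d': occ=3, LF[17]=C('d')+3=9+3=12
L[18]='d': occ=4, LF[18]=C('d')+4=9+4=13
L[19]='b': occ=2, LF[19]=C('b')+2=4+2=6
L[20]='e': occ=2, LF[20]=C('e')+2=14+2=16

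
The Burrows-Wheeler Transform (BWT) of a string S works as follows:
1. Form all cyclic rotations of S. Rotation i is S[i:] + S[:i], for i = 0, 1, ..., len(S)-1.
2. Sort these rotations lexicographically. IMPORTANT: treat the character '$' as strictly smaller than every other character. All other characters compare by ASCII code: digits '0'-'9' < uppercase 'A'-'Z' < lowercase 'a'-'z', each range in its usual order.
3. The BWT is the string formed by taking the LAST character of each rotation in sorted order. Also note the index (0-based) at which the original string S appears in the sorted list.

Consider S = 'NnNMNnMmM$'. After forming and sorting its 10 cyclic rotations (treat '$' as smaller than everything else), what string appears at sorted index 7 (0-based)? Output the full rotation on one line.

All 10 rotations (rotation i = S[i:]+S[:i]):
  rot[0] = NnNMNnMmM$
  rot[1] = nNMNnMmM$N
  rot[2] = NMNnMmM$Nn
  rot[3] = MNnMmM$NnN
  rot[4] = NnMmM$NnNM
  rot[5] = nMmM$NnNMN
  rot[6] = MmM$NnNMNn
  rot[7] = mM$NnNMNnM
  rot[8] = M$NnNMNnMm
  rot[9] = $NnNMNnMmM
Sorted (with $ < everything):
  sorted[0] = $NnNMNnMmM
  sorted[1] = M$NnNMNnMm
  sorted[2] = MNnMmM$NnN
  sorted[3] = MmM$NnNMNn
  sorted[4] = NMNnMmM$Nn
  sorted[5] = NnMmM$NnNM
  sorted[6] = NnNMNnMmM$
  sorted[7] = mM$NnNMNnM
  sorted[8] = nMmM$NnNMN
  sorted[9] = nNMNnMmM$N
sorted[7] = mM$NnNMNnM

Answer: mM$NnNMNnM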